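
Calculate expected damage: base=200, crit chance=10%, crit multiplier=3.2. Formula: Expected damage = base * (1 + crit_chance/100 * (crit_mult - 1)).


E[dmg] = base * (1 + crit_chance * (crit_mult - 1))
cc as decimal = 10/100 = 0.1
cm - 1 = 3.2 - 1 = 2.2
Bonus factor = 0.1 * 2.2 = 0.22
Total multiplier = 1 + 0.22 = 1.22
Expected damage = 200 * 1.22 = 244.00

244.00 damage


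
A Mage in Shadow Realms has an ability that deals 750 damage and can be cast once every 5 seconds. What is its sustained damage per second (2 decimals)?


DPS = damage / cooldown
= 750 / 5
= 150.00

150.00 DPS


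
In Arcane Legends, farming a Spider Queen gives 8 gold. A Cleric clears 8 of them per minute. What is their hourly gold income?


Gold per minute = 8 * 8 = 64
Gold per hour = 64 * 60 = 3840

3840 gold/hour


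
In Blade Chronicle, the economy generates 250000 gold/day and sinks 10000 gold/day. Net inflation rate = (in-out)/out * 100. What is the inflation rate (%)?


Net gold = 250000 - 10000 = 240000
Inflation rate = net / sunk * 100 = 240000 / 10000 * 100
= 24.0 * 100
= 2400.00%

2400.00%


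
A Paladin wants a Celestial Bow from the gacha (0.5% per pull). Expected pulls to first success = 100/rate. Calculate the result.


Expected pulls for a geometric distribution = 1/p = 100 / rate%
= 100 / 0.5
= 200.0

200.0 pulls


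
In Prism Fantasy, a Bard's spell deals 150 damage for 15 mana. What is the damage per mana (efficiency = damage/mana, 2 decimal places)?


Efficiency = damage / mana
= 150 / 15
= 10.00

10.00 dmg/mana


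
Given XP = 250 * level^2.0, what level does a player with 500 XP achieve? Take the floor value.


XP = 250 * level^2.0, so level = (XP / 250)^(1/2.0)
= (500 / 250)^(1/2.0)
= 2.0^0.5
= 1.4142
Floor: level = 1

level 1


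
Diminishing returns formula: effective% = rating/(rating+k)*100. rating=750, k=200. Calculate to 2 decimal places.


effective% = rating / (rating + k) * 100
= 750 / (750 + 200) * 100
= 750 / 950 * 100
= 0.789474 * 100
= 78.95%

78.95%


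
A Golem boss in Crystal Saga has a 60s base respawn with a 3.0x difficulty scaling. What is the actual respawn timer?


Respawn time = base * multiplier
= 60 * 3.0
= 180.0 seconds

180.0 seconds


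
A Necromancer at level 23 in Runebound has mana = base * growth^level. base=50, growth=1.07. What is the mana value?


value = base * growth^level
= 50 * 1.07^23
= 50 * 4.74053
= 237.03

237.03 mana


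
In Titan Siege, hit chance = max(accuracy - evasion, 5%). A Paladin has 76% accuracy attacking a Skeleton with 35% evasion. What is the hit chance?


accuracy - evasion = 76 - 35 = 41
Apply floor: max(41, 5) = 41
Hit chance = 41%

41%


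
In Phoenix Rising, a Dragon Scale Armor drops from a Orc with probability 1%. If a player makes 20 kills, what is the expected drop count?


Expected drops = kills * (drop_rate / 100)
= 20 * (1 / 100)
= 20 * 0.01
= 0.2

0.2 drops


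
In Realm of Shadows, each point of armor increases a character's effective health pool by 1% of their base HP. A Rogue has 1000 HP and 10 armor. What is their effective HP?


EHP = 1000 * (1 + 10/100)
= 1000 * (1 + 0.1)
= 1000 * 1.1
= 1100.0

1100.0 EHP


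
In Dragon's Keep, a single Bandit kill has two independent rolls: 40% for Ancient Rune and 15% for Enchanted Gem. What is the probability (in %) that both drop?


For independent events, P(both) = P(A) * P(B)
= 40% * 15%
= 600 / 100 %
= 6.0%

6.0%


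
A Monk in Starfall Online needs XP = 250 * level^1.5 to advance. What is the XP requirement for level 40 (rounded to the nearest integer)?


XP = 250 * level^1.5
Substitute level = 40:
XP = 250 * 40^1.5
= 250 * 252.9822
= 63246

63246 XP


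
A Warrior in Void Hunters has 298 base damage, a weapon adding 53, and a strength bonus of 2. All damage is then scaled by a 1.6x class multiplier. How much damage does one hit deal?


Sum base + weapon + str = 298 + 53 + 2 = 353
Multiply by 1.6:
353 * 1.6 = 564.8

564.8 damage


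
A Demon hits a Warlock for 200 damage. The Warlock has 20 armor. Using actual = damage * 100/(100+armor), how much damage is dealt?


actual = 200 * 100 / (100 + 20)
= 200 * 100 / 120
= 20000 / 120
= 166.67

166.67 damage


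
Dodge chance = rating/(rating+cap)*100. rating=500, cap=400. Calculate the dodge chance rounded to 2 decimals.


dodge% = 500 / (500 + 400) * 100
= 500 / 900 * 100
= 0.555556 * 100
= 55.56%

55.56%


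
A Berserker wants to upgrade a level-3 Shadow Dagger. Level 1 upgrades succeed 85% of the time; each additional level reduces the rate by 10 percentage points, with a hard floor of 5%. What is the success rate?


raw_rate = 85 - 10 * (3 - 1)
= 85 - 10 * 2
= 85 - 20
= 65
Apply floor: max(65, 5) = 65%

65%


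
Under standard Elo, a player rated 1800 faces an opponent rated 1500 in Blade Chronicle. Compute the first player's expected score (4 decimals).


Elo expected score: Ea = 1/(1 + 10^((Rb-Ra)/400))
Rb - Ra = 1500 - 1800 = -300
(Rb-Ra)/400 = -300/400 = -0.75
10^-0.75 = 0.177828
Ea = 1/(1 + 0.177828) = 1/1.177828 = 0.8490

0.8490


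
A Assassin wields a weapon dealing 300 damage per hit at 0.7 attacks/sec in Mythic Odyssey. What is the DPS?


DPS = damage * attack_speed
= 300 * 0.7
= 210.0

210.0 DPS


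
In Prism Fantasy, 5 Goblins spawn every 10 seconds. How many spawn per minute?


Spawns per minute = count * (60 / interval)
= 5 * (60 / 10)
= 5 * 6.0
= 30.0

30.0 per minute


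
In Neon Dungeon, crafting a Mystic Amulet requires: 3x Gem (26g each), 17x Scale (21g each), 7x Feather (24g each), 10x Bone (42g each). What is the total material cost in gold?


Cost breakdown:
  Gem: 3 * 26 = 78
  Scale: 17 * 21 = 357
  Feather: 7 * 24 = 168
  Bone: 10 * 42 = 420
Total = 78 + 357 + 168 + 420 = 1023

1023 gold


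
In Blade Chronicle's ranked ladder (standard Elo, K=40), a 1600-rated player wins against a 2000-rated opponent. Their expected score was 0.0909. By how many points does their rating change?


Elo update: delta = K * (S - Ea), where S = 1 (wins)
S - Ea = 1 - 0.0909 = 0.9091
Rating change = 40 * 0.9091
= 36.36

36.36 rating points


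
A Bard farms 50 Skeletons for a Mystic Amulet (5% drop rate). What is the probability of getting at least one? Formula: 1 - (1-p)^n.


P(at least one) = 1 - P(none) = 1 - (1-p)^n
p = 5/100 = 0.05
1 - p = 0.95
(1 - p)^50 = 0.95^50 = 0.076945
P(at least one) = 1 - 0.076945 = 0.9231

0.9231


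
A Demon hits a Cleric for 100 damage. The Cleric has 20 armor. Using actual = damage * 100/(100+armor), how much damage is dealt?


actual = 100 * 100 / (100 + 20)
= 100 * 100 / 120
= 10000 / 120
= 83.33

83.33 damage


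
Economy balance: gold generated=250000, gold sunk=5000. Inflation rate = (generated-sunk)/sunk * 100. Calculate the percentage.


Net gold = 250000 - 5000 = 245000
Inflation rate = net / sunk * 100 = 245000 / 5000 * 100
= 49.0 * 100
= 4900.00%

4900.00%


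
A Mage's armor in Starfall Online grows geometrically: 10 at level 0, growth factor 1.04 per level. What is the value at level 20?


value = base * growth^level
= 10 * 1.04^20
= 10 * 2.191123
= 21.91

21.91 armor


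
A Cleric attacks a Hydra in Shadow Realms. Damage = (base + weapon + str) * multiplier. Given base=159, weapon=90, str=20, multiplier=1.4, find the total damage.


Sum base + weapon + str = 159 + 90 + 20 = 269
Multiply by 1.4:
269 * 1.4 = 376.6

376.6 damage


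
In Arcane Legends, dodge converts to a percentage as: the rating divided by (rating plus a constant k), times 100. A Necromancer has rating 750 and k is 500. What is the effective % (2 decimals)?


effective% = rating / (rating + k) * 100
= 750 / (750 + 500) * 100
= 750 / 1250 * 100
= 0.6 * 100
= 60.00%

60.00%


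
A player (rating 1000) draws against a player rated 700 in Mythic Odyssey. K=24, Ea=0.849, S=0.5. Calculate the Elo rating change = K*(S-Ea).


Elo update: delta = K * (S - Ea), where S = 0.5 (draws)
S - Ea = 0.5 - 0.849 = -0.349
Rating change = 24 * -0.349
= -8.38

-8.38 rating points


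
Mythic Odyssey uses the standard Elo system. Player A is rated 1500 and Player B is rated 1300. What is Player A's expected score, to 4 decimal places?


Elo expected score: Ea = 1/(1 + 10^((Rb-Ra)/400))
Rb - Ra = 1300 - 1500 = -200
(Rb-Ra)/400 = -200/400 = -0.5
10^-0.5 = 0.316228
Ea = 1/(1 + 0.316228) = 1/1.316228 = 0.7597

0.7597


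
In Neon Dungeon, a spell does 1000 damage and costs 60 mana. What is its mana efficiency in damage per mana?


Efficiency = damage / mana
= 1000 / 60
= 16.67

16.67 dmg/mana


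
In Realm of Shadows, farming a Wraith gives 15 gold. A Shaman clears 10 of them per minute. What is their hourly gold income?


Gold per minute = 15 * 10 = 150
Gold per hour = 150 * 60 = 9000

9000 gold/hour


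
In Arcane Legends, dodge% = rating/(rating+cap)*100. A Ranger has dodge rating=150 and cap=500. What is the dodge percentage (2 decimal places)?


dodge% = 150 / (150 + 500) * 100
= 150 / 650 * 100
= 0.230769 * 100
= 23.08%

23.08%


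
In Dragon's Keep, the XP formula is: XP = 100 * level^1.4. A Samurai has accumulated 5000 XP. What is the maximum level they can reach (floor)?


XP = 100 * level^1.4, so level = (XP / 100)^(1/1.4)
= (5000 / 100)^(1/1.4)
= 50.0^0.7143
= 16.3512
Floor: level = 16

level 16


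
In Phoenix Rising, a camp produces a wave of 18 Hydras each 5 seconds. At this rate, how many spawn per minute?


Spawns per minute = count * (60 / interval)
= 18 * (60 / 5)
= 18 * 12.0
= 216.0

216.0 per minute


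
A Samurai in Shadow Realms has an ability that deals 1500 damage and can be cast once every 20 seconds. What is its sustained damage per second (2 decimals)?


DPS = damage / cooldown
= 1500 / 20
= 75.00

75.00 DPS


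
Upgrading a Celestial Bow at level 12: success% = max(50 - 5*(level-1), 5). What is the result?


raw_rate = 50 - 5 * (12 - 1)
= 50 - 5 * 11
= 50 - 55
= -5
Apply floor: max(-5, 5) = 5%

5%


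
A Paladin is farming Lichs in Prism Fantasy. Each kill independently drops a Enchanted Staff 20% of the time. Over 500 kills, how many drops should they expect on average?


Expected drops = kills * (drop_rate / 100)
= 500 * (20 / 100)
= 500 * 0.2
= 100.0

100.0 drops


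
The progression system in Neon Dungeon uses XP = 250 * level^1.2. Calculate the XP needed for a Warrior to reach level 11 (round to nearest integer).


XP = 250 * level^1.2
Substitute level = 11:
XP = 250 * 11^1.2
= 250 * 17.7693
= 4442

4442 XP


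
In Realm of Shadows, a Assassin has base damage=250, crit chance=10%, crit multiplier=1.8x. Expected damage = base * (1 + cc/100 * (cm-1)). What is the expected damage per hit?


E[dmg] = base * (1 + crit_chance * (crit_mult - 1))
cc as decimal = 10/100 = 0.1
cm - 1 = 1.8 - 1 = 0.8
Bonus factor = 0.1 * 0.8 = 0.08
Total multiplier = 1 + 0.08 = 1.08
Expected damage = 250 * 1.08 = 270.00

270.00 damage


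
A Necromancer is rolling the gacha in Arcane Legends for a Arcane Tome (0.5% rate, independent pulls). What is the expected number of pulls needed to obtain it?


Expected pulls for a geometric distribution = 1/p = 100 / rate%
= 100 / 0.5
= 200.0

200.0 pulls


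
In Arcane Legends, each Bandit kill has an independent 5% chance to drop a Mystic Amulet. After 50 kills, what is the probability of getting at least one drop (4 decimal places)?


P(at least one) = 1 - P(none) = 1 - (1-p)^n
p = 5/100 = 0.05
1 - p = 0.95
(1 - p)^50 = 0.95^50 = 0.076945
P(at least one) = 1 - 0.076945 = 0.9231

0.9231


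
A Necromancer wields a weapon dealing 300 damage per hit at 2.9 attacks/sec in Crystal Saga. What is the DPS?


DPS = damage * attack_speed
= 300 * 2.9
= 870.0

870.0 DPS


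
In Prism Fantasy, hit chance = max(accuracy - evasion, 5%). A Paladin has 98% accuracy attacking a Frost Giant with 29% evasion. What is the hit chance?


accuracy - evasion = 98 - 29 = 69
Apply floor: max(69, 5) = 69
Hit chance = 69%

69%


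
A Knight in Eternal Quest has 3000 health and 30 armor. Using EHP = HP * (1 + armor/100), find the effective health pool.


EHP = 3000 * (1 + 30/100)
= 3000 * (1 + 0.3)
= 3000 * 1.3
= 3900.0

3900.0 EHP


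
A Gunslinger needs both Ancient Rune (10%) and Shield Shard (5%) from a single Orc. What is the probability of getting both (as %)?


For independent events, P(both) = P(A) * P(B)
= 10% * 5%
= 50 / 100 %
= 0.5%

0.5%


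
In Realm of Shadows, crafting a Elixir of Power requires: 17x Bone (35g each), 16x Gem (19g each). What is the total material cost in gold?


Cost breakdown:
  Bone: 17 * 35 = 595
  Gem: 16 * 19 = 304
Total = 595 + 304 = 899

899 gold


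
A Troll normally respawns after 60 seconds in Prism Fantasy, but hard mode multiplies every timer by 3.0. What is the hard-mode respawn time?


Respawn time = base * multiplier
= 60 * 3.0
= 180.0 seconds

180.0 seconds


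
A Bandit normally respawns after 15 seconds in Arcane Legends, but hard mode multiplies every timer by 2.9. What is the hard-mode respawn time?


Respawn time = base * multiplier
= 15 * 2.9
= 43.5 seconds

43.5 seconds


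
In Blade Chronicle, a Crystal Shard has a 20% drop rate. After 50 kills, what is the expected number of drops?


Expected drops = kills * (drop_rate / 100)
= 50 * (20 / 100)
= 50 * 0.2
= 10.0

10.0 drops


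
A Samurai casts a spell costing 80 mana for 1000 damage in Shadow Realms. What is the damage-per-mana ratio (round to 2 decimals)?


Efficiency = damage / mana
= 1000 / 80
= 12.50

12.50 dmg/mana


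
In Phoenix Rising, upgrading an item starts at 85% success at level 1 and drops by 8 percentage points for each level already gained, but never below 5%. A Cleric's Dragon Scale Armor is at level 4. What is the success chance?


raw_rate = 85 - 8 * (4 - 1)
= 85 - 8 * 3
= 85 - 24
= 61
Apply floor: max(61, 5) = 61%

61%


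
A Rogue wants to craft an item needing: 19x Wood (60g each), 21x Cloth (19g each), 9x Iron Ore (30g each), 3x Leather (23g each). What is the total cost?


Cost breakdown:
  Wood: 19 * 60 = 1140
  Cloth: 21 * 19 = 399
  Iron Ore: 9 * 30 = 270
  Leather: 3 * 23 = 69
Total = 1140 + 399 + 270 + 69 = 1878

1878 gold


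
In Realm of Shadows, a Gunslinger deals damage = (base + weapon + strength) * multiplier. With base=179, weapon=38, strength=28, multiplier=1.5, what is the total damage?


Sum base + weapon + str = 179 + 38 + 28 = 245
Multiply by 1.5:
245 * 1.5 = 367.5

367.5 damage


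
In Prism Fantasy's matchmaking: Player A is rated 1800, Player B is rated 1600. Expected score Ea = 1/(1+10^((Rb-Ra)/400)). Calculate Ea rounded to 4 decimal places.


Elo expected score: Ea = 1/(1 + 10^((Rb-Ra)/400))
Rb - Ra = 1600 - 1800 = -200
(Rb-Ra)/400 = -200/400 = -0.5
10^-0.5 = 0.316228
Ea = 1/(1 + 0.316228) = 1/1.316228 = 0.7597

0.7597


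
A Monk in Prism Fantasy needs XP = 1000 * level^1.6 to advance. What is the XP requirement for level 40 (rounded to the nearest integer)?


XP = 1000 * level^1.6
Substitute level = 40:
XP = 1000 * 40^1.6
= 1000 * 365.844
= 365844

365844 XP


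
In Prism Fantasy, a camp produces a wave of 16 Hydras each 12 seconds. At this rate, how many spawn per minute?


Spawns per minute = count * (60 / interval)
= 16 * (60 / 12)
= 16 * 5.0
= 80.0

80.0 per minute


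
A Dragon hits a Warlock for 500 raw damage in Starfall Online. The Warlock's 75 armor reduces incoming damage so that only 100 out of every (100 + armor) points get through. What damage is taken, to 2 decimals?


actual = 500 * 100 / (100 + 75)
= 500 * 100 / 175
= 50000 / 175
= 285.71

285.71 damage


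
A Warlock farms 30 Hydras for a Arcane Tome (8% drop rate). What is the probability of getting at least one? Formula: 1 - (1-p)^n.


P(at least one) = 1 - P(none) = 1 - (1-p)^n
p = 8/100 = 0.08
1 - p = 0.92
(1 - p)^30 = 0.92^30 = 0.081966
P(at least one) = 1 - 0.081966 = 0.9180

0.9180


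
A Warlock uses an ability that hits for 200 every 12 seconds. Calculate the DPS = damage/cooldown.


DPS = damage / cooldown
= 200 / 12
= 16.67

16.67 DPS


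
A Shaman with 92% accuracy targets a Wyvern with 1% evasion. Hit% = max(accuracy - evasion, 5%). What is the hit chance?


accuracy - evasion = 92 - 1 = 91
Apply floor: max(91, 5) = 91
Hit chance = 91%

91%


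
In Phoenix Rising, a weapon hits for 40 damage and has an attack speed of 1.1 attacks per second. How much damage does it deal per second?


DPS = damage * attack_speed
= 40 * 1.1
= 44.0

44.0 DPS


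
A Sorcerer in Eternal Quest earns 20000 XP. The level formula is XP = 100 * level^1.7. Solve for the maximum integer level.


XP = 100 * level^1.7, so level = (XP / 100)^(1/1.7)
= (20000 / 100)^(1/1.7)
= 200.0^0.5882
= 22.5708
Floor: level = 22

level 22


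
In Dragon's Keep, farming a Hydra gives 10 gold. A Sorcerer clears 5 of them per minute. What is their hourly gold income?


Gold per minute = 10 * 5 = 50
Gold per hour = 50 * 60 = 3000

3000 gold/hour


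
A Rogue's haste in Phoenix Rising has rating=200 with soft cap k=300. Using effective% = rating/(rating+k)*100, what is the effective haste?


effective% = rating / (rating + k) * 100
= 200 / (200 + 300) * 100
= 200 / 500 * 100
= 0.4 * 100
= 40.00%

40.00%


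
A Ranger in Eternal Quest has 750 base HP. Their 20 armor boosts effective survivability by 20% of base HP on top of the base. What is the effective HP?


EHP = 750 * (1 + 20/100)
= 750 * (1 + 0.2)
= 750 * 1.2
= 900.0

900.0 EHP


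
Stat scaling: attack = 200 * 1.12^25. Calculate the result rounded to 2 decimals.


value = base * growth^level
= 200 * 1.12^25
= 200 * 17.000064
= 3400.01

3400.01 attack


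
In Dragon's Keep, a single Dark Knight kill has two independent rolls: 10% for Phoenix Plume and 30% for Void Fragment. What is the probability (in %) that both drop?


For independent events, P(both) = P(A) * P(B)
= 10% * 30%
= 300 / 100 %
= 3.0%

3.0%


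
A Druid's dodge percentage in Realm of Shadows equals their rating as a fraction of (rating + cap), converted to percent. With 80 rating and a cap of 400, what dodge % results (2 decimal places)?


dodge% = 80 / (80 + 400) * 100
= 80 / 480 * 100
= 0.166667 * 100
= 16.67%

16.67%


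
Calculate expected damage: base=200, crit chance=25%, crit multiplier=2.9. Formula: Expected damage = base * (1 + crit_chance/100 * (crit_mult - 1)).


E[dmg] = base * (1 + crit_chance * (crit_mult - 1))
cc as decimal = 25/100 = 0.25
cm - 1 = 2.9 - 1 = 1.9
Bonus factor = 0.25 * 1.9 = 0.475
Total multiplier = 1 + 0.475 = 1.475
Expected damage = 200 * 1.475 = 295.00

295.00 damage


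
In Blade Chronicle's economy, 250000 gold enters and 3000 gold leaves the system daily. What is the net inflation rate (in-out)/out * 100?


Net gold = 250000 - 3000 = 247000
Inflation rate = net / sunk * 100 = 247000 / 3000 * 100
= 82.333333 * 100
= 8233.33%

8233.33%


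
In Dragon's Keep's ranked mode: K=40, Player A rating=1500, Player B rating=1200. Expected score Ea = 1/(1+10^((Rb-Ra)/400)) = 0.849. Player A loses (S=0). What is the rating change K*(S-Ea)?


Elo update: delta = K * (S - Ea), where S = 0 (loses)
S - Ea = 0 - 0.849 = -0.849
Rating change = 40 * -0.849
= -33.96

-33.96 rating points


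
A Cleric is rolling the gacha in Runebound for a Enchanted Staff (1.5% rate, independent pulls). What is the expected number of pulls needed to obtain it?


Expected pulls for a geometric distribution = 1/p = 100 / rate%
= 100 / 1.5
= 66.67

66.67 pulls


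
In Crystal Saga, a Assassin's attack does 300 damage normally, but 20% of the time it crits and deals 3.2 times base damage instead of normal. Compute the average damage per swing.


E[dmg] = base * (1 + crit_chance * (crit_mult - 1))
cc as decimal = 20/100 = 0.2
cm - 1 = 3.2 - 1 = 2.2
Bonus factor = 0.2 * 2.2 = 0.44
Total multiplier = 1 + 0.44 = 1.44
Expected damage = 300 * 1.44 = 432.00

432.00 damage


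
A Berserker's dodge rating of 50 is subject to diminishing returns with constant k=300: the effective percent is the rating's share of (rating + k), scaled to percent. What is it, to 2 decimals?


effective% = rating / (rating + k) * 100
= 50 / (50 + 300) * 100
= 50 / 350 * 100
= 0.142857 * 100
= 14.29%

14.29%


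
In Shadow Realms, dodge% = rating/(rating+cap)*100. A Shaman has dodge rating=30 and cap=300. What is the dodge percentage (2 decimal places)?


dodge% = 30 / (30 + 300) * 100
= 30 / 330 * 100
= 0.090909 * 100
= 9.09%

9.09%


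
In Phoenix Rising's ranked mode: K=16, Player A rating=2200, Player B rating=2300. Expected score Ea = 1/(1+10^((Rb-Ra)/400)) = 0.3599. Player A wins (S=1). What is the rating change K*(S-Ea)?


Elo update: delta = K * (S - Ea), where S = 1 (wins)
S - Ea = 1 - 0.3599 = 0.6401
Rating change = 16 * 0.6401
= 10.24

10.24 rating points


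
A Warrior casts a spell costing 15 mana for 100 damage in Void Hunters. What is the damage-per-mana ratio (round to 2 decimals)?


Efficiency = damage / mana
= 100 / 15
= 6.67

6.67 dmg/mana


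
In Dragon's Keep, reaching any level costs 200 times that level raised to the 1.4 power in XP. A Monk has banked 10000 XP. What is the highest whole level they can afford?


XP = 200 * level^1.4, so level = (XP / 200)^(1/1.4)
= (10000 / 200)^(1/1.4)
= 50.0^0.7143
= 16.3512
Floor: level = 16

level 16


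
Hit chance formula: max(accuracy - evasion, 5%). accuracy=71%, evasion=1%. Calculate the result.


accuracy - evasion = 71 - 1 = 70
Apply floor: max(70, 5) = 70
Hit chance = 70%

70%


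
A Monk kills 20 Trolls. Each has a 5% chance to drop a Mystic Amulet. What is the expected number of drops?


Expected drops = kills * (drop_rate / 100)
= 20 * (5 / 100)
= 20 * 0.05
= 1.0

1.0 drops


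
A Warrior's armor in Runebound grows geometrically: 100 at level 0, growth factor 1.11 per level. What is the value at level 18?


value = base * growth^level
= 100 * 1.11^18
= 100 * 6.543553
= 654.36

654.36 armor


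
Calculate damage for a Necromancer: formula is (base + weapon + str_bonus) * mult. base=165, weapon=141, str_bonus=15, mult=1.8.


Sum base + weapon + str = 165 + 141 + 15 = 321
Multiply by 1.8:
321 * 1.8 = 577.8

577.8 damage


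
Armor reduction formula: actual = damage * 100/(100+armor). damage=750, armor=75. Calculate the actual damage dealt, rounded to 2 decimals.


actual = 750 * 100 / (100 + 75)
= 750 * 100 / 175
= 75000 / 175
= 428.57

428.57 damage


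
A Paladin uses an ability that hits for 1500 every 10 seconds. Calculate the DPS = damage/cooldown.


DPS = damage / cooldown
= 1500 / 10
= 150.00

150.00 DPS


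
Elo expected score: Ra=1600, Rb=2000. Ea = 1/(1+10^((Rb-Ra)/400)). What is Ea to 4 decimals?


Elo expected score: Ea = 1/(1 + 10^((Rb-Ra)/400))
Rb - Ra = 2000 - 1600 = 400
(Rb-Ra)/400 = 400/400 = 1.0
10^1.0 = 10.0
Ea = 1/(1 + 10.0) = 1/11.0 = 0.0909

0.0909


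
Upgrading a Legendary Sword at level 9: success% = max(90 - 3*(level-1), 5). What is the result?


raw_rate = 90 - 3 * (9 - 1)
= 90 - 3 * 8
= 90 - 24
= 66
Apply floor: max(66, 5) = 66%

66%


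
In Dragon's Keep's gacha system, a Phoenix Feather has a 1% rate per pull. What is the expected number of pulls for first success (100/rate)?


Expected pulls for a geometric distribution = 1/p = 100 / rate%
= 100 / 1
= 100.0

100.0 pulls


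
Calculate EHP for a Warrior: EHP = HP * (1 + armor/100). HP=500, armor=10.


EHP = 500 * (1 + 10/100)
= 500 * (1 + 0.1)
= 500 * 1.1
= 550.0

550.0 EHP


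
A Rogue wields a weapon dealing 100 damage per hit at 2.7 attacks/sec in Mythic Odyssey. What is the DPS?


DPS = damage * attack_speed
= 100 * 2.7
= 270.0

270.0 DPS


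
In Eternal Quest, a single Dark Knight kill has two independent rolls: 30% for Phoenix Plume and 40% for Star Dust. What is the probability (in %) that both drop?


For independent events, P(both) = P(A) * P(B)
= 30% * 40%
= 1200 / 100 %
= 12.0%

12.0%


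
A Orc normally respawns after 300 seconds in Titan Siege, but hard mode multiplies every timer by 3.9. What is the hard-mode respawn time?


Respawn time = base * multiplier
= 300 * 3.9
= 1170.0 seconds

1170.0 seconds


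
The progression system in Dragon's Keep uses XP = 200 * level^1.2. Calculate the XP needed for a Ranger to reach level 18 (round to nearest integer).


XP = 200 * level^1.2
Substitute level = 18:
XP = 200 * 18^1.2
= 200 * 32.0868
= 6417

6417 XP


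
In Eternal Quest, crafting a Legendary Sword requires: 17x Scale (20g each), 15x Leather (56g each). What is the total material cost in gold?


Cost breakdown:
  Scale: 17 * 20 = 340
  Leather: 15 * 56 = 840
Total = 340 + 840 = 1180

1180 gold


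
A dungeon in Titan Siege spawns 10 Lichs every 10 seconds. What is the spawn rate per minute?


Spawns per minute = count * (60 / interval)
= 10 * (60 / 10)
= 10 * 6.0
= 60.0

60.0 per minute


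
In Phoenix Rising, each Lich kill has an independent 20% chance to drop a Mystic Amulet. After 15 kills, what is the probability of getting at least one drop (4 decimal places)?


P(at least one) = 1 - P(none) = 1 - (1-p)^n
p = 20/100 = 0.2
1 - p = 0.8
(1 - p)^15 = 0.8^15 = 0.035184
P(at least one) = 1 - 0.035184 = 0.9648

0.9648


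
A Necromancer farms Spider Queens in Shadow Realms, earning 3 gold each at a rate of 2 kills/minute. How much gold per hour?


Gold per minute = 3 * 2 = 6
Gold per hour = 6 * 60 = 360

360 gold/hour


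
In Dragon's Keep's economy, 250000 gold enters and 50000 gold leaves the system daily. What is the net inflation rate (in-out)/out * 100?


Net gold = 250000 - 50000 = 200000
Inflation rate = net / sunk * 100 = 200000 / 50000 * 100
= 4.0 * 100
= 400.00%

400.00%


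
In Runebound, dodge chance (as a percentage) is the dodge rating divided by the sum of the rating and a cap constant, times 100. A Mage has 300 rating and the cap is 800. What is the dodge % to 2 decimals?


dodge% = 300 / (300 + 800) * 100
= 300 / 1100 * 100
= 0.272727 * 100
= 27.27%

27.27%


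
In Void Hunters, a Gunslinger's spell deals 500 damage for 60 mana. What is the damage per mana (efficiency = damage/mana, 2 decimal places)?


Efficiency = damage / mana
= 500 / 60
= 8.33

8.33 dmg/mana


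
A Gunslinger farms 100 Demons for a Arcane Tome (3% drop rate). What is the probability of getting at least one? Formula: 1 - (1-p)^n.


P(at least one) = 1 - P(none) = 1 - (1-p)^n
p = 3/100 = 0.03
1 - p = 0.97
(1 - p)^100 = 0.97^100 = 0.047553
P(at least one) = 1 - 0.047553 = 0.9524

0.9524


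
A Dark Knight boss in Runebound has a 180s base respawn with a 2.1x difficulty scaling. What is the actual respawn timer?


Respawn time = base * multiplier
= 180 * 2.1
= 378.0 seconds

378.0 seconds


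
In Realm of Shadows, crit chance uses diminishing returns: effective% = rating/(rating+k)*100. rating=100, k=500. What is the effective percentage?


effective% = rating / (rating + k) * 100
= 100 / (100 + 500) * 100
= 100 / 600 * 100
= 0.166667 * 100
= 16.67%

16.67%


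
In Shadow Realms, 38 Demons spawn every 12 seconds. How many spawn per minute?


Spawns per minute = count * (60 / interval)
= 38 * (60 / 12)
= 38 * 5.0
= 190.0

190.0 per minute


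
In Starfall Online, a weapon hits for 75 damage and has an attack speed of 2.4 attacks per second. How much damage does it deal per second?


DPS = damage * attack_speed
= 75 * 2.4
= 180.0

180.0 DPS


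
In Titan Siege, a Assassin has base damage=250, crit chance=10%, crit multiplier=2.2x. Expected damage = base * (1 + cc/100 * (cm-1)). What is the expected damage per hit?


E[dmg] = base * (1 + crit_chance * (crit_mult - 1))
cc as decimal = 10/100 = 0.1
cm - 1 = 2.2 - 1 = 1.2
Bonus factor = 0.1 * 1.2 = 0.12
Total multiplier = 1 + 0.12 = 1.12
Expected damage = 250 * 1.12 = 280.00

280.00 damage


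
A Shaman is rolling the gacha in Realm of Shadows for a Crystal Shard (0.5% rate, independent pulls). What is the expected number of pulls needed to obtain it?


Expected pulls for a geometric distribution = 1/p = 100 / rate%
= 100 / 0.5
= 200.0

200.0 pulls


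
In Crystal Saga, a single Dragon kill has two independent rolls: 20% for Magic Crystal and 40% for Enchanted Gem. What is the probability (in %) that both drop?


For independent events, P(both) = P(A) * P(B)
= 20% * 40%
= 800 / 100 %
= 8.0%

8.0%


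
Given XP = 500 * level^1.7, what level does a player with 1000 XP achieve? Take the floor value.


XP = 500 * level^1.7, so level = (XP / 500)^(1/1.7)
= (1000 / 500)^(1/1.7)
= 2.0^0.5882
= 1.5034
Floor: level = 1

level 1


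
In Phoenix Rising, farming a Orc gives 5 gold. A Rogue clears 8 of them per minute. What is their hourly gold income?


Gold per minute = 5 * 8 = 40
Gold per hour = 40 * 60 = 2400

2400 gold/hour


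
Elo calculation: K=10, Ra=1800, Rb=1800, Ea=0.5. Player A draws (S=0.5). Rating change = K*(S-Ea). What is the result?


Elo update: delta = K * (S - Ea), where S = 0.5 (draws)
S - Ea = 0.5 - 0.5 = 0.0
Rating change = 10 * 0.0
= 0.00

0.00 rating points


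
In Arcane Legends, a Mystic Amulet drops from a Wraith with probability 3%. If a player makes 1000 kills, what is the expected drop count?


Expected drops = kills * (drop_rate / 100)
= 1000 * (3 / 100)
= 1000 * 0.03
= 30.0

30.0 drops


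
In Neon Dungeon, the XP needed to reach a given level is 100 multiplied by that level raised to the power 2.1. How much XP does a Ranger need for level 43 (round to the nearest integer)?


XP = 100 * level^2.1
Substitute level = 43:
XP = 100 * 43^2.1
= 100 * 2693.294
= 269329

269329 XP


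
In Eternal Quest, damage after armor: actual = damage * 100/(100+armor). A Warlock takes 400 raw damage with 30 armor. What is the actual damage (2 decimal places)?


actual = 400 * 100 / (100 + 30)
= 400 * 100 / 130
= 40000 / 130
= 307.69

307.69 damage


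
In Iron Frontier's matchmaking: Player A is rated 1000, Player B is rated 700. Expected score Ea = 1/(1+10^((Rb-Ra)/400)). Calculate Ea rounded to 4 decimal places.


Elo expected score: Ea = 1/(1 + 10^((Rb-Ra)/400))
Rb - Ra = 700 - 1000 = -300
(Rb-Ra)/400 = -300/400 = -0.75
10^-0.75 = 0.177828
Ea = 1/(1 + 0.177828) = 1/1.177828 = 0.8490

0.8490


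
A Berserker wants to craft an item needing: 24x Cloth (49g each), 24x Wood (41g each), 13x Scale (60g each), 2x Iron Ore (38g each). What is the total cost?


Cost breakdown:
  Cloth: 24 * 49 = 1176
  Wood: 24 * 41 = 984
  Scale: 13 * 60 = 780
  Iron Ore: 2 * 38 = 76
Total = 1176 + 984 + 780 + 76 = 3016

3016 gold


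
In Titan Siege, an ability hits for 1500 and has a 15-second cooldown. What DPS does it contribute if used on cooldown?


DPS = damage / cooldown
= 1500 / 15
= 100.00

100.00 DPS


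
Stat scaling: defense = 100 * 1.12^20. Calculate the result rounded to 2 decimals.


value = base * growth^level
= 100 * 1.12^20
= 100 * 9.646293
= 964.63

964.63 defense


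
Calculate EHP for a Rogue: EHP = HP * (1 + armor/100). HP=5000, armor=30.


EHP = 5000 * (1 + 30/100)
= 5000 * (1 + 0.3)
= 5000 * 1.3
= 6500.0

6500.0 EHP


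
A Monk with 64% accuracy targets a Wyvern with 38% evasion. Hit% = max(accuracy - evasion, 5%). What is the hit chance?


accuracy - evasion = 64 - 38 = 26
Apply floor: max(26, 5) = 26
Hit chance = 26%

26%


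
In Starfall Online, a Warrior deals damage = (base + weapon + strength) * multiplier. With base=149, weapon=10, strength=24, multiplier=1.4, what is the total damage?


Sum base + weapon + str = 149 + 10 + 24 = 183
Multiply by 1.4:
183 * 1.4 = 256.2

256.2 damage


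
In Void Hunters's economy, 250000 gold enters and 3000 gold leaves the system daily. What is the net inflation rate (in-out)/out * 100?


Net gold = 250000 - 3000 = 247000
Inflation rate = net / sunk * 100 = 247000 / 3000 * 100
= 82.333333 * 100
= 8233.33%

8233.33%


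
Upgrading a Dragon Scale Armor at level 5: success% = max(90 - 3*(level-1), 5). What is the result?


raw_rate = 90 - 3 * (5 - 1)
= 90 - 3 * 4
= 90 - 12
= 78
Apply floor: max(78, 5) = 78%

78%


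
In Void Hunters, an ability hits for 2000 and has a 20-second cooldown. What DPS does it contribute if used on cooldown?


DPS = damage / cooldown
= 2000 / 20
= 100.00

100.00 DPS


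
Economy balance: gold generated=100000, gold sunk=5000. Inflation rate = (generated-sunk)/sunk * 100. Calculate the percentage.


Net gold = 100000 - 5000 = 95000
Inflation rate = net / sunk * 100 = 95000 / 5000 * 100
= 19.0 * 100
= 1900.00%

1900.00%


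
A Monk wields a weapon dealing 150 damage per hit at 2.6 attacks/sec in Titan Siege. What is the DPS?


DPS = damage * attack_speed
= 150 * 2.6
= 390.0

390.0 DPS


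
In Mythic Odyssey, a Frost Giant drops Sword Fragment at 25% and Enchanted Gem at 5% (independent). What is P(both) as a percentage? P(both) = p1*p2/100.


For independent events, P(both) = P(A) * P(B)
= 25% * 5%
= 125 / 100 %
= 1.25%

1.25%


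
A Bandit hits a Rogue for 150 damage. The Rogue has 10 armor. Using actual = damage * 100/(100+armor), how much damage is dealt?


actual = 150 * 100 / (100 + 10)
= 150 * 100 / 110
= 15000 / 110
= 136.36

136.36 damage


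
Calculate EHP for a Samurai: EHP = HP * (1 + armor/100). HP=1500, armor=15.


EHP = 1500 * (1 + 15/100)
= 1500 * (1 + 0.15)
= 1500 * 1.15
= 1725.0

1725.0 EHP


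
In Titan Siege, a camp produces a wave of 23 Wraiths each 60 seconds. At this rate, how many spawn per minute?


Spawns per minute = count * (60 / interval)
= 23 * (60 / 60)
= 23 * 1.0
= 23.0

23.0 per minute


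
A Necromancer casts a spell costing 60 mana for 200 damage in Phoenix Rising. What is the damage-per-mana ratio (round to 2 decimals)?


Efficiency = damage / mana
= 200 / 60
= 3.33

3.33 dmg/mana


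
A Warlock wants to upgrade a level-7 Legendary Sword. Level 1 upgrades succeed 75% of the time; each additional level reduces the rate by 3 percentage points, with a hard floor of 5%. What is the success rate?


raw_rate = 75 - 3 * (7 - 1)
= 75 - 3 * 6
= 75 - 18
= 57
Apply floor: max(57, 5) = 57%

57%


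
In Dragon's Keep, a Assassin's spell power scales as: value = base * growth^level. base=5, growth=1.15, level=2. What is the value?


value = base * growth^level
= 5 * 1.15^2
= 5 * 1.3225
= 6.61

6.61 spell power


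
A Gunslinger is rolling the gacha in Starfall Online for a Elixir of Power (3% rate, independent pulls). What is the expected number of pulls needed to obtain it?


Expected pulls for a geometric distribution = 1/p = 100 / rate%
= 100 / 3
= 33.33

33.33 pulls


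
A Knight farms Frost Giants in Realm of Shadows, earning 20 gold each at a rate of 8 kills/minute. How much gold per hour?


Gold per minute = 20 * 8 = 160
Gold per hour = 160 * 60 = 9600

9600 gold/hour


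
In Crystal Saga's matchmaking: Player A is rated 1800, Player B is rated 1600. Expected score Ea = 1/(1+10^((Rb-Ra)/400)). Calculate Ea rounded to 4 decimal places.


Elo expected score: Ea = 1/(1 + 10^((Rb-Ra)/400))
Rb - Ra = 1600 - 1800 = -200
(Rb-Ra)/400 = -200/400 = -0.5
10^-0.5 = 0.316228
Ea = 1/(1 + 0.316228) = 1/1.316228 = 0.7597

0.7597


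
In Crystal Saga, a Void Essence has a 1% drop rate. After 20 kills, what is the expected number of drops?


Expected drops = kills * (drop_rate / 100)
= 20 * (1 / 100)
= 20 * 0.01
= 0.2

0.2 drops


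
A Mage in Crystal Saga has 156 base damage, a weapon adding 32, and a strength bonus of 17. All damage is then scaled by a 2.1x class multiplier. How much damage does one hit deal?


Sum base + weapon + str = 156 + 32 + 17 = 205
Multiply by 2.1:
205 * 2.1 = 430.5

430.5 damage


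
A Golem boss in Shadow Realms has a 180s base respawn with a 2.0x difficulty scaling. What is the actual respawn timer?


Respawn time = base * multiplier
= 180 * 2.0
= 360.0 seconds

360.0 seconds


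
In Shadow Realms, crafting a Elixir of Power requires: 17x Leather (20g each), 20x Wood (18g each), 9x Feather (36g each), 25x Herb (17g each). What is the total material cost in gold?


Cost breakdown:
  Leather: 17 * 20 = 340
  Wood: 20 * 18 = 360
  Feather: 9 * 36 = 324
  Herb: 25 * 17 = 425
Total = 340 + 360 + 324 + 425 = 1449

1449 gold


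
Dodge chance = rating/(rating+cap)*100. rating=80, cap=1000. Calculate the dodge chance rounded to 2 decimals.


dodge% = 80 / (80 + 1000) * 100
= 80 / 1080 * 100
= 0.074074 * 100
= 7.41%

7.41%


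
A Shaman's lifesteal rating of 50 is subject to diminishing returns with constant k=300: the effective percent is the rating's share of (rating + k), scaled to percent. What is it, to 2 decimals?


effective% = rating / (rating + k) * 100
= 50 / (50 + 300) * 100
= 50 / 350 * 100
= 0.142857 * 100
= 14.29%

14.29%


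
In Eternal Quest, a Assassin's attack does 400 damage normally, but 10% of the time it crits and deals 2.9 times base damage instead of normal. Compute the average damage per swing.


E[dmg] = base * (1 + crit_chance * (crit_mult - 1))
cc as decimal = 10/100 = 0.1
cm - 1 = 2.9 - 1 = 1.9
Bonus factor = 0.1 * 1.9 = 0.19
Total multiplier = 1 + 0.19 = 1.19
Expected damage = 400 * 1.19 = 476.00

476.00 damage


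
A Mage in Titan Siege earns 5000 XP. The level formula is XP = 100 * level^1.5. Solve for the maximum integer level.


XP = 100 * level^1.5, so level = (XP / 100)^(1/1.5)
= (5000 / 100)^(1/1.5)
= 50.0^0.6667
= 13.5721
Floor: level = 13

level 13


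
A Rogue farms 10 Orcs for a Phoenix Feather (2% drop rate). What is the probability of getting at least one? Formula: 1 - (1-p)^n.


P(at least one) = 1 - P(none) = 1 - (1-p)^n
p = 2/100 = 0.02
1 - p = 0.98
(1 - p)^10 = 0.98^10 = 0.817073
P(at least one) = 1 - 0.817073 = 0.1829

0.1829


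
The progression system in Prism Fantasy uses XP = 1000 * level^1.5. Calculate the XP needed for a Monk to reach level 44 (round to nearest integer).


XP = 1000 * level^1.5
Substitute level = 44:
XP = 1000 * 44^1.5
= 1000 * 291.863
= 291863

291863 XP


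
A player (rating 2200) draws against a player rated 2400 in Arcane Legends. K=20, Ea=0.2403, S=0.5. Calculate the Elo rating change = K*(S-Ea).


Elo update: delta = K * (S - Ea), where S = 0.5 (draws)
S - Ea = 0.5 - 0.2403 = 0.2597
Rating change = 20 * 0.2597
= 5.19

5.19 rating points


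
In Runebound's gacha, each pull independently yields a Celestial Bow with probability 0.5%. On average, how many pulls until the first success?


Expected pulls for a geometric distribution = 1/p = 100 / rate%
= 100 / 0.5
= 200.0

200.0 pulls


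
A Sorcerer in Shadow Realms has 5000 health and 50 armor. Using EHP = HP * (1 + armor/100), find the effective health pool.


EHP = 5000 * (1 + 50/100)
= 5000 * (1 + 0.5)
= 5000 * 1.5
= 7500.0

7500.0 EHP


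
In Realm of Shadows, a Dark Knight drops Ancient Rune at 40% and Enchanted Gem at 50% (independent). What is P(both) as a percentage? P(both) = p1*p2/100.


For independent events, P(both) = P(A) * P(B)
= 40% * 50%
= 2000 / 100 %
= 20.0%

20.0%


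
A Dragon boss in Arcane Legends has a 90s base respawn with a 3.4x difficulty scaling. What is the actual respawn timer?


Respawn time = base * multiplier
= 90 * 3.4
= 306.0 seconds

306.0 seconds


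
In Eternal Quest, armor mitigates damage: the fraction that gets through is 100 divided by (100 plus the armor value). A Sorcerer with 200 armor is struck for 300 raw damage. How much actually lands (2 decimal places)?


actual = 300 * 100 / (100 + 200)
= 300 * 100 / 300
= 30000 / 300
= 100.00

100.00 damage


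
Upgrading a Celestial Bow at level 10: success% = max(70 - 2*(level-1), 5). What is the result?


raw_rate = 70 - 2 * (10 - 1)
= 70 - 2 * 9
= 70 - 18
= 52
Apply floor: max(52, 5) = 52%

52%


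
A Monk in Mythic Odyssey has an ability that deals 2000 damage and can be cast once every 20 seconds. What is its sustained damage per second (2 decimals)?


DPS = damage / cooldown
= 2000 / 20
= 100.00

100.00 DPS
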